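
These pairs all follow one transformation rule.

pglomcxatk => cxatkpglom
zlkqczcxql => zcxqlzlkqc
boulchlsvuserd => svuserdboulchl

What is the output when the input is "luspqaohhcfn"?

ohhcfnluspqa

Each output is the input with this applied: swap the front and back halves of the string.
For "luspqaohhcfn" the result is "ohhcfnluspqa".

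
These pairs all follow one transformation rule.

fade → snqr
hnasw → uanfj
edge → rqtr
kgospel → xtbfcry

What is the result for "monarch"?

zbanepu

What's happening: shift every letter 13 places forward in the alphabet (wrapping around) — i.e. ROT13.
On "monarch" that produces "zbanepu".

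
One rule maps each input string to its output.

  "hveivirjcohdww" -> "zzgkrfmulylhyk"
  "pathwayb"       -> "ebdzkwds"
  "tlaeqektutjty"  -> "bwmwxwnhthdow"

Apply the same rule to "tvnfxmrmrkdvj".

mygnupupaiqyw

Rule — reverse the string, then shift every letter 3 places forward in the alphabet (wrapping around).
"tvnfxmrmrkdvj" → "mygnupupaiqyw".
(Check on "tlaeqektutjty": → "ytjtutkeqealt" → "bwmwxwnhthdow" ✓)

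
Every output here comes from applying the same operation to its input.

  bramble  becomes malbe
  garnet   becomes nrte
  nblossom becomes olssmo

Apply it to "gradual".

daaul

The transformation: swap each adjacent pair of characters (1↔2, 3↔4, ...), then delete the first 2 characters.
Working it through for "gradual": intermediate "rgdaaul", final "daaul".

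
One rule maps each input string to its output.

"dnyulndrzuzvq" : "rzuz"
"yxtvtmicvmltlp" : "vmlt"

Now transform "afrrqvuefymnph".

fymn

The rule is to move the last 2 characters to the front (rotate right by 2), then keep only the last 4 characters.
Starting from "afrrqvuefymnph": after the first operation, "phafrrqvuefymn"; after the second, "fymn".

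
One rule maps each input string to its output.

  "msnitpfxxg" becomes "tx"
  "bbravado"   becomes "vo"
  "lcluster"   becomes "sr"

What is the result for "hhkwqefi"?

The pattern: keep one character in every 3, starting at position 2 (positions 2nd, 5th, 8th, ...), then delete the first character.
Starting from "hhkwqefi": after the first operation, "hqi"; after the second, "qi".

qi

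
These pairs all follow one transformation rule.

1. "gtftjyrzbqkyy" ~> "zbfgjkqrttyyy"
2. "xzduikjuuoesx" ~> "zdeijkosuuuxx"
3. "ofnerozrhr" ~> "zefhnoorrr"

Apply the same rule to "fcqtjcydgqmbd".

Each output is the input with this applied: sort the characters into alphabetical order, then move the last character to the front.
On "fcqtjcydgqmbd": the first step gives "bccddfgjmqqty", and the second then gives "ybccddfgjmqqt".

ybccddfgjmqqt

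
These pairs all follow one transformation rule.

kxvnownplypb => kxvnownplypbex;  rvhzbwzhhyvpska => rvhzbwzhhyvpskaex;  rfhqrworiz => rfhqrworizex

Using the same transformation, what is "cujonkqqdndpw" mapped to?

cujonkqqdndpwex

Rule — append "ex".
Doing the same to "cujonkqqdndpw": "cujonkqqdndpwex".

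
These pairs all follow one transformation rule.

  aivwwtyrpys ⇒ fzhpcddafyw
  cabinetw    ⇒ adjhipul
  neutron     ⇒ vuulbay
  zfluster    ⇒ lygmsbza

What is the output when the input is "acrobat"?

Looking at the pairs, the operation is to shift every letter 7 places forward in the alphabet (wrapping around), then move the last 2 characters to the front (rotate right by 2).
Applying that to "acrobat" gives "hahjyvi".

hahjyvi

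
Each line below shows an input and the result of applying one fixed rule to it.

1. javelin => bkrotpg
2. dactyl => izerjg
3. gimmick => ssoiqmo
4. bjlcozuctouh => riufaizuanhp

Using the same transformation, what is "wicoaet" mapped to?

What's happening: move the first 2 characters to the end (rotate left by 2), then shift every letter 6 places forward in the alphabet (wrapping around).
Starting from "wicoaet": after the first operation, "coaetwi"; after the second, "iugkzco".
(Check on "dactyl": → "ctylda" → "izerjg" ✓)

iugkzco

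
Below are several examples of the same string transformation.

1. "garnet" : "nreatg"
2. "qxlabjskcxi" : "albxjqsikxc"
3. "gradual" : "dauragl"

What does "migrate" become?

rgaitme

Rule — move the first 3 characters to the end (rotate left by 3), then take characters alternately from the front and the back (1st, last, 2nd, 2nd-last, ...).
Applying both steps to "migrate": "ratemig", then "rgaitme".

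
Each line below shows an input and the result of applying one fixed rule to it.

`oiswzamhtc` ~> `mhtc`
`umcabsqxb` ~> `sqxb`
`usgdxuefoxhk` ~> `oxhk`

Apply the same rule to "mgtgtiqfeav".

Each output is the input with this applied: keep only the last 4 characters.
"mgtgtiqfeav" → "feav".

feav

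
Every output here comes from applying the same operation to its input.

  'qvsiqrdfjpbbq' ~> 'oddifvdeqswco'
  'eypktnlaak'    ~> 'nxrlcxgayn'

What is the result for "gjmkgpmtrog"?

Looking at the pairs, the operation is to shift every letter 13 places forward in the alphabet (wrapping around) — i.e. ROT13, then move the last 2 characters to the front (rotate right by 2).
Starting from "gjmkgpmtrog": after the first operation, "twzxtczgebt"; after the second, "bttwzxtczge".

bttwzxtczge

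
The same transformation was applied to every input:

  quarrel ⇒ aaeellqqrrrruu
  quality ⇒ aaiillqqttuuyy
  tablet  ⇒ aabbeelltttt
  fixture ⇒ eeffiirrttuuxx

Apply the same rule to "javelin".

The transformation: double every character, then sort the characters into alphabetical order.
For "javelin", step one produces "jjaavveelliinn"; step two turns that into "aaeeiijjllnnvv".

aaeeiijjllnnvv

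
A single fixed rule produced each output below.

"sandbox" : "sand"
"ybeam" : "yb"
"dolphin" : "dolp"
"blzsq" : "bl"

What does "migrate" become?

The pattern: delete the last 3 characters.
Doing the same to "migrate": "migr".

migr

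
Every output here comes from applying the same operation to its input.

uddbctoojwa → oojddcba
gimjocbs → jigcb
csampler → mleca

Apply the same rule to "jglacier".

igeca

In each case the input is transformed by: sort the characters into reverse alphabetical order, then delete the first 3 characters.
For "jglacier", step one produces "rljigeca"; step two turns that into "igeca".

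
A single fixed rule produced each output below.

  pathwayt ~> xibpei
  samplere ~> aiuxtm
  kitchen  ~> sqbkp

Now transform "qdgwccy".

yloek

Rule — delete the last 2 characters, then shift every letter 8 places forward in the alphabet (wrapping around).
Applying both steps to "qdgwccy": "qdgwc", then "yloek".
(Check on "kitchen": → "kitch" → "sqbkp" ✓)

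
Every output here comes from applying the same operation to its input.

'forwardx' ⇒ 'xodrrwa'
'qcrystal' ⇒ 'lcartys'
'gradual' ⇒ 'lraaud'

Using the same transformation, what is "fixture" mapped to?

What's happening: take characters alternately from the front and the back (1st, last, 2nd, 2nd-last, ...), then delete the first character.
For "fixture", step one produces "feirxut"; step two turns that into "eirxut".
(Check on "qcrystal": → "qlcartys" → "lcartys" ✓)

eirxut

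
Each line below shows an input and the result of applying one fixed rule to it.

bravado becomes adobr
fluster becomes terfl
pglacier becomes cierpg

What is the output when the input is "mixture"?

uremi

What's happening: move the first 2 characters to the end (rotate left by 2), then delete the first 2 characters.
Working it through for "mixture": intermediate "xturemi", final "uremi".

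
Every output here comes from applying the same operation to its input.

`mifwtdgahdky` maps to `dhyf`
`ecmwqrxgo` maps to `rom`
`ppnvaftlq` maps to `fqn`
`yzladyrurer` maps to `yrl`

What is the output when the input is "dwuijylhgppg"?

The pattern: keep one character in every 3, starting at position 3 (positions 3rd, 6th, 9th, ...), then move the first character to the end.
Starting from "dwuijylhgppg": after the first operation, "uygg"; after the second, "yggu".

yggu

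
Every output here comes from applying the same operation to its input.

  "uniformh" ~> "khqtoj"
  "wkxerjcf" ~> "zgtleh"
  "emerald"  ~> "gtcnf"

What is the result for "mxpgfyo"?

rihaq

Rule — delete the first 2 characters, then shift every letter 2 places forward in the alphabet (wrapping around).
Starting from "mxpgfyo": after the first operation, "pgfyo"; after the second, "rihaq".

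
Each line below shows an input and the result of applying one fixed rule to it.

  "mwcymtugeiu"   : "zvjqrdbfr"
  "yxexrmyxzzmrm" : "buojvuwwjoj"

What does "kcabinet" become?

xyfkbq

The rule is to shift every letter 3 places backward in the alphabet (wrapping around), then delete the first 2 characters.
For "kcabinet", step one produces "hzxyfkbq"; step two turns that into "xyfkbq".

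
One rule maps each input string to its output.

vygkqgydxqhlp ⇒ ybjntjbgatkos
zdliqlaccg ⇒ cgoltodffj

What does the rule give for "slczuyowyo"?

vofcxbrzbr

What's happening: shift every letter 3 places forward in the alphabet (wrapping around).
On "slczuyowyo" that produces "vofcxbrzbr".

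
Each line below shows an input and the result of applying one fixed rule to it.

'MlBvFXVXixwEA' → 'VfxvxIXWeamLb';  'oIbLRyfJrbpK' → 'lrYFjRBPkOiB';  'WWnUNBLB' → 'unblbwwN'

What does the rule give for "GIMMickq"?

mICKQgim

Looking at the pairs, the operation is to flip the case of every letter, then move the first 3 characters to the end (rotate left by 3).
Applying both steps to "GIMMickq": "gimmICKQ", then "mICKQgim".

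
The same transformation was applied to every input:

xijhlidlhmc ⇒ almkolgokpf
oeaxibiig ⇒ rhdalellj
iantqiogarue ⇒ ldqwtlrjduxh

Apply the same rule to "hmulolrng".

The rule is to shift every letter 3 places forward in the alphabet (wrapping around).
"hmulolrng" → "kpxorouqj".

kpxorouqj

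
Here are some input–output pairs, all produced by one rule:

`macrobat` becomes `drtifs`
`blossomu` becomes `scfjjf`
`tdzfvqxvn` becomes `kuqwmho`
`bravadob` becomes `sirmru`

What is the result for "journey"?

Each output is the input with this applied: delete the last 2 characters, then shift every letter 9 places backward in the alphabet (wrapping around).
Working it through for "journey": intermediate "journ", final "aflie".

aflie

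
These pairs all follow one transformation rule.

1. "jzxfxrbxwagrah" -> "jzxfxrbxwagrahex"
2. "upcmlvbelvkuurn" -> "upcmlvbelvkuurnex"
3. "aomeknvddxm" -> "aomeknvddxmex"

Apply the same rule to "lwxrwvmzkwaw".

lwxrwvmzkwawex

Each output is the input with this applied: append "ex".
Doing the same to "lwxrwvmzkwaw": "lwxrwvmzkwawex".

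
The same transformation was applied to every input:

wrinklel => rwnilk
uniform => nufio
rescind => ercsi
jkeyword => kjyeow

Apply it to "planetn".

Looking at the pairs, the operation is to delete the last 2 characters, then swap each adjacent pair of characters (1↔2, 3↔4, ...).
On "planetn": the first step gives "plane", and the second then gives "lpnae".

lpnae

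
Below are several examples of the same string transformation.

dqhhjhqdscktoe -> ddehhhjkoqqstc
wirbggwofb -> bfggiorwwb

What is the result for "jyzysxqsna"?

The pattern: sort the characters into alphabetical order, then move the first character to the end.
For "jyzysxqsna", step one produces "ajnqssxyyz"; step two turns that into "jnqssxyyza".
(Check on "wirbggwofb": → "bbfggiorww" → "bfggiorwwb" ✓)

jnqssxyyza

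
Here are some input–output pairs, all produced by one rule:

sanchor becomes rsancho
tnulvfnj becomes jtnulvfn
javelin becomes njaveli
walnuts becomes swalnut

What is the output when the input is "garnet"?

tgarne

What's happening: move the last character to the front.
Doing the same to "garnet": "tgarne".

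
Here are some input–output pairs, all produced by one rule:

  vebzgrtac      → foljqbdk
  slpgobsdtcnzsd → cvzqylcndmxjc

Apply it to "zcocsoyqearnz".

jmymcyiaokbx

The transformation: shift every letter 10 places forward in the alphabet (wrapping around), then delete the last character.
Applying both steps to "zcocsoyqearnz": "jmymcyiaokbxj", then "jmymcyiaokbx".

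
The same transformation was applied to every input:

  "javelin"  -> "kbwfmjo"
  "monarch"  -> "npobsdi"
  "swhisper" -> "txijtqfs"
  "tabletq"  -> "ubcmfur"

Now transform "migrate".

The rule is to shift every letter 1 place forward in the alphabet (wrapping around).
Doing the same to "migrate": "njhsbuf".

njhsbuf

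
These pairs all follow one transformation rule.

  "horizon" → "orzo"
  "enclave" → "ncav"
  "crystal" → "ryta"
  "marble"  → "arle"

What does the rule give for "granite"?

What's happening: double every character, then keep one character in every 3, starting at position 3 (positions 3rd, 6th, 9th, ...).
For "granite", step one produces "ggrraanniittee"; step two turns that into "rait".

rait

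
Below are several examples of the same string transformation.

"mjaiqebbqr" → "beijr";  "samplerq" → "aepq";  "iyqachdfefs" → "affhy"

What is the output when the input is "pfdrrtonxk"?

fknrt

The transformation: keep every other character starting from the second (positions 2nd, 4th, 6th, ...), then sort the characters into alphabetical order.
Working it through for "pfdrrtonxk": intermediate "frtnk", final "fknrt".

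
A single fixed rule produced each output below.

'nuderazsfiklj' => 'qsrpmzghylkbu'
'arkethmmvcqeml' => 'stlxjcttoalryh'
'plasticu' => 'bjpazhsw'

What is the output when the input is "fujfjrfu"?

bmyqmqbm

Rule — shift every letter 7 places forward in the alphabet (wrapping around), then reverse the string.
Starting from "fujfjrfu": after the first operation, "mbqmqymb"; after the second, "bmyqmqbm".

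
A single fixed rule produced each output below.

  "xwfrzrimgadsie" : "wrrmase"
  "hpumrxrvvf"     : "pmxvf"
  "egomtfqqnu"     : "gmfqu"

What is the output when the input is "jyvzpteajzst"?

The pattern: keep every other character starting from the second (positions 2nd, 4th, 6th, ...).
"jyvzpteajzst" → "yztazt".

yztazt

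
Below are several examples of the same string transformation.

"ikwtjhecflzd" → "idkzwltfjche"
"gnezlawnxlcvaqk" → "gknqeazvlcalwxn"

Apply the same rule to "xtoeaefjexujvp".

xptvojeuaxeefj

Looking at the pairs, the operation is to take characters alternately from the front and the back (1st, last, 2nd, 2nd-last, ...).
Applying that to "xtoeaefjexujvp" gives "xptvojeuaxeefj".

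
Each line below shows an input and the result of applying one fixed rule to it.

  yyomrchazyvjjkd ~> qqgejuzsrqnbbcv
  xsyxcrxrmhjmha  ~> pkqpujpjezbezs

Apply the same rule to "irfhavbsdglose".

ajxzsntkvydgkw

The pattern: shift every letter 8 places backward in the alphabet (wrapping around).
On "irfhavbsdglose" that produces "ajxzsntkvydgkw".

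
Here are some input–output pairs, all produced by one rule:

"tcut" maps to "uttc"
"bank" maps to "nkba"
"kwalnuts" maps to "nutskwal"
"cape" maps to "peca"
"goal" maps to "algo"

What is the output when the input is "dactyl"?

The transformation: swap the front and back halves of the string.
On "dactyl" that produces "tyldac".

tyldac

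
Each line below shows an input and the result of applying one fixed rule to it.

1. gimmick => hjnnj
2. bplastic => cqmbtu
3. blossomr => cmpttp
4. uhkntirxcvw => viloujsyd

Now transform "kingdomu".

ljohep

In each case the input is transformed by: delete the last 2 characters, then shift every letter 1 place forward in the alphabet (wrapping around).
On "kingdomu": the first step gives "kingdo", and the second then gives "ljohep".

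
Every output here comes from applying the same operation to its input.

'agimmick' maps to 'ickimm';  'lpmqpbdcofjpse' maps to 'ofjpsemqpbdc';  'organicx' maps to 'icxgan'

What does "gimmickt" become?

What's happening: delete the first 2 characters, then swap the front and back halves of the string.
On "gimmickt": the first step gives "mmickt", and the second then gives "cktmmi".
(Check on "organicx": → "ganicx" → "icxgan" ✓)

cktmmi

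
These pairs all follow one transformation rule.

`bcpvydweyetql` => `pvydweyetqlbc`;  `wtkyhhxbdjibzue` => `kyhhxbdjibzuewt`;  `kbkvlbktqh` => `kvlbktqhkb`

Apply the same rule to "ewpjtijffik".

Each output is the input with this applied: move the first 2 characters to the end (rotate left by 2).
Doing the same to "ewpjtijffik": "pjtijffikew".

pjtijffikew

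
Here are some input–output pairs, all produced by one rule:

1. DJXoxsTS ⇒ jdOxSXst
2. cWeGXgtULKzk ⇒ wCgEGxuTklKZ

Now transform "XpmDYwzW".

The rule is to flip the case of every letter, then swap each adjacent pair of characters (1↔2, 3↔4, ...).
For "XpmDYwzW" the result is "PxdMWywZ".

PxdMWywZ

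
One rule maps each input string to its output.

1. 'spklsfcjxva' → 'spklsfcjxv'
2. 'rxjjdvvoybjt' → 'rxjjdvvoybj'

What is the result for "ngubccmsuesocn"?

ngubccmsuesoc

What's happening: delete the last character.
So "ngubccmsuesocn" becomes "ngubccmsuesoc".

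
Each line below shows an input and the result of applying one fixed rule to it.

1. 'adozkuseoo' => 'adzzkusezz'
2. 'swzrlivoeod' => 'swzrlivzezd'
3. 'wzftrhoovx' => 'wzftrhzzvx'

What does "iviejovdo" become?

Looking at the pairs, the operation is to replace every "o" with "z".
Doing the same to "iviejovdo": "iviejzvdz".

iviejzvdz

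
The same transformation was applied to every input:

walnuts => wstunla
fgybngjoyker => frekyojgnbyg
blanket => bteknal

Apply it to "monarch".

Looking at the pairs, the operation is to move the first character to the end, then reverse the string.
On "monarch": the first step gives "onarchm", and the second then gives "mhcrano".

mhcrano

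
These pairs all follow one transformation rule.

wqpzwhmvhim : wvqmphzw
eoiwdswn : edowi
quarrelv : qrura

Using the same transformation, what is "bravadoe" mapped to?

The transformation: delete the last 3 characters, then take characters alternately from the front and the back (1st, last, 2nd, 2nd-last, ...).
Starting from "bravadoe": after the first operation, "brava"; after the second, "barva".

barva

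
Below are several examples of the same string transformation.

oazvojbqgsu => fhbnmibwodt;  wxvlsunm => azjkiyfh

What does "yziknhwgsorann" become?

The rule is to shift every letter 13 places forward in the alphabet (wrapping around) — i.e. ROT13, then move the last 2 characters to the front (rotate right by 2).
Starting from "yziknhwgsorann": after the first operation, "lmvxaujtfbenaa"; after the second, "aalmvxaujtfben".

aalmvxaujtfben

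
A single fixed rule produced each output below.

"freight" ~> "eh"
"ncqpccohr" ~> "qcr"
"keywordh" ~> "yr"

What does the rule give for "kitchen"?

te

The transformation: keep one character in every 3, starting at position 3 (positions 3rd, 6th, 9th, ...).
On "kitchen" that produces "te".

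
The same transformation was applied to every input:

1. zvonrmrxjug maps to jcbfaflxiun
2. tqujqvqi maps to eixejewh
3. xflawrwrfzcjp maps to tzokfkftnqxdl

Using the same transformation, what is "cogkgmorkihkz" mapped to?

In each case the input is transformed by: shift every letter 12 places backward in the alphabet (wrapping around), then move the first character to the end.
"cogkgmorkihkz" → "qcuyuacfywvyn" → "cuyuacfywvynq".
(Check on "zvonrmrxjug": → "njcbfaflxiu" → "jcbfaflxiun" ✓)

cuyuacfywvynq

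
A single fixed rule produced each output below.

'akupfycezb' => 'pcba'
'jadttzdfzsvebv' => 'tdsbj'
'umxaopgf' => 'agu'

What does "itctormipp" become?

tmpi

What's happening: keep one character in every 3, starting at position 1 (positions 1st, 4th, 7th, ...), then move the first character to the end.
On "itctormipp" that produces "tmpi".
(Check on "akupfycezb": → "apcb" → "pcba" ✓)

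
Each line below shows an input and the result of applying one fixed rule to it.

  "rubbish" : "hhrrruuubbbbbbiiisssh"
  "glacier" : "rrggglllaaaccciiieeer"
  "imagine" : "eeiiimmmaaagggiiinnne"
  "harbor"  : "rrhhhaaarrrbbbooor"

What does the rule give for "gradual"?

llgggrrraaaddduuuaaal

Rule — repeat every character 3 times, then move the last 2 characters to the front (rotate right by 2).
On "gradual" that produces "llgggrrraaaddduuuaaal".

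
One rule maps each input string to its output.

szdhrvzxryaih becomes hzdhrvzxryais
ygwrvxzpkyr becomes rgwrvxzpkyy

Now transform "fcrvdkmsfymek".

kcrvdkmsfymef

Rule — swap the first and last characters.
Applying that to "fcrvdkmsfymek" gives "kcrvdkmsfymef".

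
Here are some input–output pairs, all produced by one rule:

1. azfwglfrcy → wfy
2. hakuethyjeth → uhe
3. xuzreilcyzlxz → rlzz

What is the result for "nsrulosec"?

us

The pattern: keep one character in every 3, starting at position 1 (positions 1st, 4th, 7th, ...), then delete the first character.
Starting from "nsrulosec": after the first operation, "nus"; after the second, "us".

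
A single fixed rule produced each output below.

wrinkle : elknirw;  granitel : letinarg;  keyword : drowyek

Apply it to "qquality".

ytilauqq

The rule is to reverse the string.
For "qquality" the result is "ytilauqq".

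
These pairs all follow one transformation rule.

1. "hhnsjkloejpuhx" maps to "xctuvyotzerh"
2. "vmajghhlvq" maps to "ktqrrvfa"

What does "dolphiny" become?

What's happening: shift every letter 10 places forward in the alphabet (wrapping around), then delete the first 2 characters.
On "dolphiny": the first step gives "nyvzrsxi", and the second then gives "vzrsxi".

vzrsxi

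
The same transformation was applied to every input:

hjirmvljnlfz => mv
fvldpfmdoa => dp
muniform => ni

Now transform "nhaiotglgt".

io

The pattern: swap the front and back halves of the string, then keep only the last 2 characters.
On "nhaiotglgt" that produces "io".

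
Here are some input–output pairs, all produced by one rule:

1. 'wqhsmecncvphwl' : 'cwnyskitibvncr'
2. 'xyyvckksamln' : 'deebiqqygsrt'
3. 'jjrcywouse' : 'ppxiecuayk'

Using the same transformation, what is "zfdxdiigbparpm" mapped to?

fljdjoomhvgxvs

Each output is the input with this applied: shift every letter 6 places forward in the alphabet (wrapping around).
On "zfdxdiigbparpm" that produces "fljdjoomhvgxvs".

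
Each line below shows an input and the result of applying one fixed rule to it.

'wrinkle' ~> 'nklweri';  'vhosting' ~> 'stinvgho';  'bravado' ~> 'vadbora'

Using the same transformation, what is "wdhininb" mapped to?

Looking at the pairs, the operation is to swap the first and last characters, then move the first 3 characters to the end (rotate left by 3).
For "wdhininb", step one produces "bdhininw"; step two turns that into "ininwbdh".

ininwbdh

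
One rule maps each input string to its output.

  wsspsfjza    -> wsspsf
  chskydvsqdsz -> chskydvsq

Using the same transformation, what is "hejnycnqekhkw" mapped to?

Rule — delete the last 3 characters.
For "hejnycnqekhkw" the result is "hejnycnqek".

hejnycnqek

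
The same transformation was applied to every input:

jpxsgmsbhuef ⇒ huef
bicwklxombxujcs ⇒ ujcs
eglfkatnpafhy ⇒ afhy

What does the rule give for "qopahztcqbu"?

cqbu

What's happening: keep only the last 4 characters.
"qopahztcqbu" → "cqbu".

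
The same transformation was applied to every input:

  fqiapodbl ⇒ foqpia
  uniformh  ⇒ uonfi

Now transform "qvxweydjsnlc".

The rule is to delete the last 3 characters, then take characters alternately from the front and the back (1st, last, 2nd, 2nd-last, ...).
Working it through for "qvxweydjsnlc": intermediate "qvxweydjs", final "qsvjxdwye".

qsvjxdwye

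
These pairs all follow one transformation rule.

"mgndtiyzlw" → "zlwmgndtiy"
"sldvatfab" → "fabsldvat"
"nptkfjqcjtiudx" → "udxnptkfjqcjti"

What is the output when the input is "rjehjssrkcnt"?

The pattern: move the last 3 characters to the front (rotate right by 3).
Doing the same to "rjehjssrkcnt": "cntrjehjssrk".

cntrjehjssrk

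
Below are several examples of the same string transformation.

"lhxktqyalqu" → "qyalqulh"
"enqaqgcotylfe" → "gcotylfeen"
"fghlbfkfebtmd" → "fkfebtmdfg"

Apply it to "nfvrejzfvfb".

Rule — move the first 2 characters to the end (rotate left by 2), then delete the first 3 characters.
Applying that to "nfvrejzfvfb" gives "jzfvfbnf".
(Check on "fghlbfkfebtmd": → "hlbfkfebtmdfg" → "fkfebtmdfg" ✓)

jzfvfbnf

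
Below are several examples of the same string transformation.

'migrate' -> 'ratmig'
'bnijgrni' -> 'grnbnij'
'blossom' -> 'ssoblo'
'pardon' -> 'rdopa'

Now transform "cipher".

The transformation: delete the last character, then move the last 3 characters to the front (rotate right by 3).
Applying both steps to "cipher": "ciphe", then "pheci".

pheci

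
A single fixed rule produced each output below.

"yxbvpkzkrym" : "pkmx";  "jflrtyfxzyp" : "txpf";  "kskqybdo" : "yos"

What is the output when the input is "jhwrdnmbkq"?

The rule is to keep one character in every 3, starting at position 2 (positions 2nd, 5th, 8th, ...), then move the first character to the end.
Working it through for "jhwrdnmbkq": intermediate "hdb", final "dbh".

dbh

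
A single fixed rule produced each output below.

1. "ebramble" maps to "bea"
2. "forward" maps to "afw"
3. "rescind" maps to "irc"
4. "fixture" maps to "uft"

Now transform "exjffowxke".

xefw

The rule is to move the last 3 characters to the front (rotate right by 3), then keep one character in every 3, starting at position 1 (positions 1st, 4th, 7th, ...).
Working it through for "exjffowxke": intermediate "xkeexjffow", final "xefw".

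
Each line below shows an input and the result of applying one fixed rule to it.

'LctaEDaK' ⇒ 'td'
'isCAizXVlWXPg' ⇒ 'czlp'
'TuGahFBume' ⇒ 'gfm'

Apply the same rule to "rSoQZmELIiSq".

What's happening: keep one character in every 3, starting at position 3 (positions 3rd, 6th, 9th, ...), then convert every letter to lowercase.
Applying that to "rSoQZmELIiSq" gives "omiq".
(Check on "TuGahFBume": → "GFm" → "gfm" ✓)

omiq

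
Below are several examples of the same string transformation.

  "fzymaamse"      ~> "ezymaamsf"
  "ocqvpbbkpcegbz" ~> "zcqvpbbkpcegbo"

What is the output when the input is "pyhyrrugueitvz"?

What's happening: swap the first and last characters.
For "pyhyrrugueitvz" the result is "zyhyrrugueitvp".

zyhyrrugueitvp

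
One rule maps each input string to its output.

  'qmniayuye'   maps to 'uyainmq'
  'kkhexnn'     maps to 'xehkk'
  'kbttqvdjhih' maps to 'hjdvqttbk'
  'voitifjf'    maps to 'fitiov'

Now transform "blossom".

ssolb

Looking at the pairs, the operation is to delete the last 2 characters, then reverse the string.
Working it through for "blossom": intermediate "bloss", final "ssolb".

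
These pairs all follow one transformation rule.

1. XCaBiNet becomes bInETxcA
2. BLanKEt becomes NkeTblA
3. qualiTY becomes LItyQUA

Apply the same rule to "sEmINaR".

inArSeM

What's happening: flip the case of every letter, then move the first 3 characters to the end (rotate left by 3).
Working it through for "sEmINaR": intermediate "SeMinAr", final "inArSeM".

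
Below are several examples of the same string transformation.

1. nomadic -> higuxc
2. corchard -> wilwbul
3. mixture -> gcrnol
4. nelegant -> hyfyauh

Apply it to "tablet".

The rule is to shift every letter 6 places backward in the alphabet (wrapping around), then delete the last character.
For "tablet", step one produces "nuvfyn"; step two turns that into "nuvfy".

nuvfy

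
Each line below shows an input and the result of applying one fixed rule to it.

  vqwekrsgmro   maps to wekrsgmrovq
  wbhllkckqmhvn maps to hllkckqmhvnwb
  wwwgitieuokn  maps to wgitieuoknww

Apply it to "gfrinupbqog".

The transformation: move the first 2 characters to the end (rotate left by 2).
For "gfrinupbqog" the result is "rinupbqoggf".

rinupbqoggf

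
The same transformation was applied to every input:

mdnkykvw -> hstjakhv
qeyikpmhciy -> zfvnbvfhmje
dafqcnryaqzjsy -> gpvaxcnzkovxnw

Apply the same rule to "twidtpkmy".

The rule is to shift every letter 3 places backward in the alphabet (wrapping around), then move the last 3 characters to the front (rotate right by 3).
On "twidtpkmy": the first step gives "qtfaqmhjv", and the second then gives "hjvqtfaqm".

hjvqtfaqm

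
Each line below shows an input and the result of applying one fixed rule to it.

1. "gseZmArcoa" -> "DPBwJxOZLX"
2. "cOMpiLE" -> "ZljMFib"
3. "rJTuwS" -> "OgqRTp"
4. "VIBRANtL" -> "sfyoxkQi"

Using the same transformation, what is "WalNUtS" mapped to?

Each output is the input with this applied: shift every letter 3 places backward in the alphabet (wrapping around), then flip the case of every letter.
Working it through for "WalNUtS": intermediate "TxiKRqP", final "tXIkrQp".

tXIkrQp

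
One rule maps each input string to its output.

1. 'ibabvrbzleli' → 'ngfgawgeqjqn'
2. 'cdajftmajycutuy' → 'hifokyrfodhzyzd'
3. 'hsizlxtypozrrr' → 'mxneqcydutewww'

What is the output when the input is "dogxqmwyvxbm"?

itlcvrbdacgr

Rule — shift every letter 5 places forward in the alphabet (wrapping around).
So "dogxqmwyvxbm" becomes "itlcvrbdacgr".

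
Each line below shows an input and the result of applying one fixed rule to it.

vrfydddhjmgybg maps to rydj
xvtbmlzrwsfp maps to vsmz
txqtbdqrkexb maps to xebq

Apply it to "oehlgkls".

In each case the input is transformed by: take characters alternately from the front and the back (1st, last, 2nd, 2nd-last, ...), then keep one character in every 3, starting at position 3 (positions 3rd, 6th, 9th, ...).
Applying that to "oehlgkls" gives "ek".

ek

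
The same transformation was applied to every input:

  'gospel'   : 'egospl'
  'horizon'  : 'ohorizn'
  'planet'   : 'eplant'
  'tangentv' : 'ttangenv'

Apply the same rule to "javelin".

ijaveln

In each case the input is transformed by: move the last character to the front, then swap the first and last characters.
On "javelin": the first step gives "njaveli", and the second then gives "ijaveln".
(Check on "tangentv": → "vtangent" → "ttangenv" ✓)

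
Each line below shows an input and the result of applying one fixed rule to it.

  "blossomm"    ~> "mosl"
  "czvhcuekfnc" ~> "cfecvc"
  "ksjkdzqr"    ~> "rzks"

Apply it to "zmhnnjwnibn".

niwnhz

The pattern: reverse the string, then keep every other character starting from the first (positions 1st, 3rd, 5th, ...).
On "zmhnnjwnibn": the first step gives "nbinwjnnhmz", and the second then gives "niwnhz".
(Check on "ksjkdzqr": → "rqzdkjsk" → "rzks" ✓)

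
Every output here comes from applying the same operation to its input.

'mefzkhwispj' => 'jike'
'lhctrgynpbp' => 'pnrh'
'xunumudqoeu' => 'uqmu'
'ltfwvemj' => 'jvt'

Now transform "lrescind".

dcr

Looking at the pairs, the operation is to keep one character in every 3, starting at position 2 (positions 2nd, 5th, 8th, ...), then reverse the string.
For "lrescind" the result is "dcr".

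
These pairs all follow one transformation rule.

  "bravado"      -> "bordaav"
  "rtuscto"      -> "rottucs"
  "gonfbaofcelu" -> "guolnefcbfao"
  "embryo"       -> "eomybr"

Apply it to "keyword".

In each case the input is transformed by: take characters alternately from the front and the back (1st, last, 2nd, 2nd-last, ...).
For "keyword" the result is "kderyow".

kderyow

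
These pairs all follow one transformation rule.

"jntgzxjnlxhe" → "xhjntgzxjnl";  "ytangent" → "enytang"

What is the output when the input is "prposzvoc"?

The pattern: delete the last character, then move the last 2 characters to the front (rotate right by 2).
Working it through for "prposzvoc": intermediate "prposzvo", final "voprposz".

voprposz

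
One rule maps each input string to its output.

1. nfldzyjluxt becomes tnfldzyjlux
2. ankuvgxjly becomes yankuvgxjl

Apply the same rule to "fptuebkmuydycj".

What's happening: move the last character to the front.
Applying that to "fptuebkmuydycj" gives "jfptuebkmuydyc".

jfptuebkmuydyc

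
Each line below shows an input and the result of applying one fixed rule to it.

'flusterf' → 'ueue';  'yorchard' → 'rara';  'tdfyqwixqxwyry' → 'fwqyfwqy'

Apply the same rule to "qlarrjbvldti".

The pattern: keep one character in every 3, starting at position 3 (positions 3rd, 6th, 9th, ...), then write the whole string twice.
Applying both steps to "qlarrjbvldti": "ajli", then "ajliajli".

ajliajli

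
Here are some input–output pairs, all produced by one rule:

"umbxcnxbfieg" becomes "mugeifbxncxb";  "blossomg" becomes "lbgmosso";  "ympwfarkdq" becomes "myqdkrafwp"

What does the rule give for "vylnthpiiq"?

In each case the input is transformed by: move the first 2 characters to the end (rotate left by 2), then reverse the string.
For "vylnthpiiq" the result is "yvqiiphtnl".

yvqiiphtnl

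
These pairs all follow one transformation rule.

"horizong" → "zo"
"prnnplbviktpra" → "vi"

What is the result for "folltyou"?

The pattern: swap the front and back halves of the string, then keep only the first 2 characters.
Applying both steps to "folltyou": "tyoufoll", then "ty".
(Check on "prnnplbviktpra": → "viktpraprnnplb" → "vi" ✓)

ty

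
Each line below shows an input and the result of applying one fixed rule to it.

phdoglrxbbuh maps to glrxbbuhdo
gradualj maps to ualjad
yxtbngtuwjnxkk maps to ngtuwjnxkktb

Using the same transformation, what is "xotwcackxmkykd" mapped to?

cackxmkykdtw

The transformation: delete the first 2 characters, then move the first 2 characters to the end (rotate left by 2).
Working it through for "xotwcackxmkykd": intermediate "twcackxmkykd", final "cackxmkykdtw".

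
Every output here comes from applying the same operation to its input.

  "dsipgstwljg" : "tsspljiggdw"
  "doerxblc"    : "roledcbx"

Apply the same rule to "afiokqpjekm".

The rule is to sort the characters into reverse alphabetical order, then move the first character to the end.
"afiokqpjekm" → "pomkkjifeaq".

pomkkjifeaq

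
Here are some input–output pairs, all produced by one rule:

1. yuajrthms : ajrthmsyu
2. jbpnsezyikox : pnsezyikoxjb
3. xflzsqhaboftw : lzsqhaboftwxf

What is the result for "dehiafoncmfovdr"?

hiafoncmfovdrde

The pattern: move the first 2 characters to the end (rotate left by 2).
Applying that to "dehiafoncmfovdr" gives "hiafoncmfovdrde".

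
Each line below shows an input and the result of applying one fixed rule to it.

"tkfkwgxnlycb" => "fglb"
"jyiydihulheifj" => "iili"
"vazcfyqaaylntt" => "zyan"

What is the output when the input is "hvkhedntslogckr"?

In each case the input is transformed by: keep one character in every 3, starting at position 3 (positions 3rd, 6th, 9th, ...).
So "hvkhedntslogckr" becomes "kdsgr".

kdsgr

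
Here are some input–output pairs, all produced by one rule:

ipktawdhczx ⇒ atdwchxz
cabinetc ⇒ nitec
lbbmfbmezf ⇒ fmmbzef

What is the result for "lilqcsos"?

cqoss

Rule — delete the first 3 characters, then swap each adjacent pair of characters (1↔2, 3↔4, ...).
On "lilqcsos" that produces "cqoss".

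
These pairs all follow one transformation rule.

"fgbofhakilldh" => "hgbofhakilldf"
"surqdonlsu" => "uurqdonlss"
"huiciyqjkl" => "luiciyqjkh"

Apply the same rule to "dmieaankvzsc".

cmieaankvzsd

Looking at the pairs, the operation is to swap the first and last characters.
"dmieaankvzsc" → "cmieaankvzsd".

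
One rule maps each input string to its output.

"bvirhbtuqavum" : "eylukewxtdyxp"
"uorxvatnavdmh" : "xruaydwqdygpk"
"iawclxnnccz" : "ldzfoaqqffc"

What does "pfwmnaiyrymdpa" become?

In each case the input is transformed by: shift every letter 3 places forward in the alphabet (wrapping around).
"pfwmnaiyrymdpa" → "sizpqdlbubpgsd".

sizpqdlbubpgsd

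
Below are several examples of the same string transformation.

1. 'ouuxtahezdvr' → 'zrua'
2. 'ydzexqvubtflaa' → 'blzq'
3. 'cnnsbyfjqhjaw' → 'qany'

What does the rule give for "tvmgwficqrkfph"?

qfmf

The transformation: keep one character in every 3, starting at position 3 (positions 3rd, 6th, 9th, ...), then move the first 2 characters to the end (rotate left by 2).
Starting from "tvmgwficqrkfph": after the first operation, "mfqf"; after the second, "qfmf".
(Check on "ouuxtahezdvr": → "uazr" → "zrua" ✓)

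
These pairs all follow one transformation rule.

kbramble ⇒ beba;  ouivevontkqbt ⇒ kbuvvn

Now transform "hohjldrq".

Each output is the input with this applied: keep every other character starting from the second (positions 2nd, 4th, 6th, ...), then move the last 2 characters to the front (rotate right by 2).
For "hohjldrq", step one produces "ojdq"; step two turns that into "dqoj".

dqoj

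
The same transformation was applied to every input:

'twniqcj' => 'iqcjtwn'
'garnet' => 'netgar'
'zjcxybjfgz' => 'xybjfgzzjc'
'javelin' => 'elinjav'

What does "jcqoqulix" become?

In each case the input is transformed by: move the first 3 characters to the end (rotate left by 3).
Doing the same to "jcqoqulix": "oqulixjcq".

oqulixjcq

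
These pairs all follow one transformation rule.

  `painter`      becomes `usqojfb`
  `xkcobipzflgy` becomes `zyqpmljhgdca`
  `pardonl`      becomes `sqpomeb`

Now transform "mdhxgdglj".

The transformation: shift every letter 1 place forward in the alphabet (wrapping around), then sort the characters into reverse alphabetical order.
Applying both steps to "mdhxgdglj": "neiyhehmk", then "ynmkihhee".

ynmkihhee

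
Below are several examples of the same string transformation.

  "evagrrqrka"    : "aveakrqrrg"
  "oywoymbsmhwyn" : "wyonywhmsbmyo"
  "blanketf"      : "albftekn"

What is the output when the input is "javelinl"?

The transformation: reverse the string, then move the last 3 characters to the front (rotate right by 3).
Applying both steps to "javelinl": "lnilevaj", then "vajlnile".
(Check on "evagrrqrka": → "akrqrrgave" → "aveakrqrrg" ✓)

vajlnile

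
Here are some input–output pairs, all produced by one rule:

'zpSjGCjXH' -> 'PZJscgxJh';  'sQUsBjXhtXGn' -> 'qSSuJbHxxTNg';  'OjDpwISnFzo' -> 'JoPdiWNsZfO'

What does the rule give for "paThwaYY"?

Rule — swap each adjacent pair of characters (1↔2, 3↔4, ...), then flip the case of every letter.
Applying both steps to "paThwaYY": "aphTawYY", then "APHtAWyy".

APHtAWyy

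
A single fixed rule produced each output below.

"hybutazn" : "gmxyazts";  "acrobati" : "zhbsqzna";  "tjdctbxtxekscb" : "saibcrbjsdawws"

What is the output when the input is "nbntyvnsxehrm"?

Each output is the input with this applied: take characters alternately from the front and the back (1st, last, 2nd, 2nd-last, ...), then shift every letter 1 place backward in the alphabet (wrapping around).
On "nbntyvnsxehrm": the first step gives "nmbrnhteyxvsn", and the second then gives "mlaqmgsdxwurm".

mlaqmgsdxwurm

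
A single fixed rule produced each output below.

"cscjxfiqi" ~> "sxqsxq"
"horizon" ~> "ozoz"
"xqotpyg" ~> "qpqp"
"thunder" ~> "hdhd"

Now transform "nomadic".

Rule — keep one character in every 3, starting at position 2 (positions 2nd, 5th, 8th, ...), then write the whole string twice.
For "nomadic", step one produces "od"; step two turns that into "odod".
(Check on "horizon": → "oz" → "ozoz" ✓)

odod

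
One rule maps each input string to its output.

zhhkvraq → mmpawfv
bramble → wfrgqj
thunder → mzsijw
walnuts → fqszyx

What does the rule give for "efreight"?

kwjnlmy

Each output is the input with this applied: delete the first character, then shift every letter 5 places forward in the alphabet (wrapping around).
"efreight" → "freight" → "kwjnlmy".
(Check on "bramble": → "ramble" → "wfrgqj" ✓)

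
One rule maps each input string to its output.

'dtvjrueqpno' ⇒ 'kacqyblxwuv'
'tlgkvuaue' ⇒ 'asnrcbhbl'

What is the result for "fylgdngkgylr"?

The transformation: shift every letter 7 places forward in the alphabet (wrapping around).
"fylgdngkgylr" → "mfsnkunrnfsy".

mfsnkunrnfsy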